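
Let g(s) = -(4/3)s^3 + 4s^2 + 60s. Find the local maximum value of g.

Critical points: g'(s) = -4s^2 + 8s + 60 vanishes at s = -3, 5.
g''(s) = -8s + 8. g''(-3) = 32 > 0 ⇒ local minimum; g''(5) = -32 < 0 ⇒ local maximum.
So the local maximum value is g(5) = 700/3.

700/3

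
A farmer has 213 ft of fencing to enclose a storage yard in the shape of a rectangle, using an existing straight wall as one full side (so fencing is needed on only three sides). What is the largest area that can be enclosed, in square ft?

Let the sides perpendicular to the wall have length x and the parallel side y, so 2x + y = 213 and the area is A = xy = x(213 − 2x).
A'(x) = 213 − 4x = 0 gives x = 213/4, and A''(x) = −4 < 0 confirms a maximum.
Then y = 213 − 2·213/4 = 213/2 and A = 45369/8.

45369/8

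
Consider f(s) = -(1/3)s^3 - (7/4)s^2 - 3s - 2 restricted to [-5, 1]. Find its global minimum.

-85/12

The derivative is -s^2 - (7/2)s - 3, which vanishes at s = -2 and s = -3/2.
Evaluating at the critical points and endpoints: f(-5) = 131/12, f(-2) = -1/3, f(-3/2) = -5/16, f(1) = -85/12.
The minimum over the interval is -85/12, attained at s = 1.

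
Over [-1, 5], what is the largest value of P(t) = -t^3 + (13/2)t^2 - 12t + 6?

Differentiating, P'(t) = -3t^2 + 13t - 12; which vanishes at t = 4/3 and t = 3.
Compare values at every candidate in [-1, 5]: P(-1) = 51/2; P(4/3) = -22/27; P(3) = 3/2; P(5) = -33/2.
Hence the absolute maximum is 51/2 at t = -1.

51/2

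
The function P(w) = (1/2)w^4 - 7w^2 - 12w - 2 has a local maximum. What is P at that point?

P'(w) = 2w^3 - 14w - 12. Setting P'(w) = 0 gives w ∈ {-2, -1, 3}.
Second-derivative test with P''(w) = 6w^2 - 14: P''(-2) = 10 > 0 ⇒ local minimum; P''(-1) = -8 < 0 ⇒ local maximum; P''(3) = 40 > 0 ⇒ local minimum.
The local maximum is P(-1) = 7/2.

7/2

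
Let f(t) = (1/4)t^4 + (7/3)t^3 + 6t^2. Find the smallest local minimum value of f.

0

Critical points: f'(t) = t^3 + 7t^2 + 12t vanishes at t = -4, -3, 0.
f''(t) = 3t^2 + 14t + 12. f''(-4) = 4 > 0 ⇒ local minimum; f''(-3) = -3 < 0 ⇒ local maximum; f''(0) = 12 > 0 ⇒ local minimum.
The smallest local minimum is f(0) = 0.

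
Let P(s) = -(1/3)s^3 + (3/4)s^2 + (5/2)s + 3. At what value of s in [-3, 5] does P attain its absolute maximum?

-3

Differentiating, P'(s) = -s^2 + (3/2)s + 5/2; which vanishes at s = -1 and s = 5/2.
Evaluating at the critical points and endpoints: P(-3) = 45/4,  P(-1) = 19/12,  P(5/2) = 419/48,  P(5) = -89/12.
Hence the absolute maximum is 45/4 at s = -3.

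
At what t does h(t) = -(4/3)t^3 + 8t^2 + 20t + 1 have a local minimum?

-1

h'(t) = -4t^2 + 16t + 20. Setting h'(t) = 0 gives t ∈ {-1, 5}.
Second-derivative test with h''(t) = -8t + 16: h''(-1) = 24 > 0 ⇒ local minimum; h''(5) = -24 < 0 ⇒ local maximum.
The local minimum is h(-1) = -29/3.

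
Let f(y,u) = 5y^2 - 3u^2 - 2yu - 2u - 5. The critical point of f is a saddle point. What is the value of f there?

∂f/∂y = 10y - 2u = 0 and ∂f/∂u = -2y - 6u - 2 = 0, so (y, u) = (-1/16, -5/16).
The Hessian has f_{yy} = 10, f_{uu} = -6, f_{yu} = -2, giving D = -64 < 0, so the point is a saddle point.
f(-1/16, -5/16) = -75/16.

-75/16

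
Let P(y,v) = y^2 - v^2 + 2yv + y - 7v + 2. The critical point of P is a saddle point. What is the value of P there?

∂P/∂y = 2y + 2v + 1 = 0 and ∂P/∂v = 2y - 2v - 7 = 0, so (y, v) = (3/2, -2).
The Hessian has P_{yy} = 2, P_{vv} = -2, P_{yv} = 2, giving D = -8 < 0, so the point is a saddle point.
P(3/2, -2) = 39/4.

39/4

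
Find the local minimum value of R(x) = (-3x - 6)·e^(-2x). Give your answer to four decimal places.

-30.1283

By the product rule, R'(x) = (6x + 9)·e^(-2x). Since e^(-2x) > 0, the only critical point is x = -3/2.
R''(-3/2) has the same sign as 6 > 0, so this is a local minimum.
R(-3/2) = (-3/2)·e^(3) ≈ -30.1283.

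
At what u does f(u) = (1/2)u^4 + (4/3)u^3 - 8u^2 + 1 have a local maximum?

f'(u) = 2u^3 + 4u^2 - 16u = 0 at u = -4, 0, 2.
Since f''(u) = 6u^2 + 8u - 16, we get f''(-4) = 48 > 0 ⇒ local minimum; f''(0) = -16 < 0 ⇒ local maximum; f''(2) = 24 > 0 ⇒ local minimum.
The local maximum is f(0) = 1.

0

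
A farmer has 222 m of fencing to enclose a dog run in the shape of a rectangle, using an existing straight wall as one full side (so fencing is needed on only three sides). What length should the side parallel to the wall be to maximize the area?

111

Let the sides perpendicular to the wall have length x and the parallel side y, so 2x + y = 222 and the area is A = xy = x(222 − 2x).
A'(x) = 222 − 4x = 0 gives x = 111/2, and A''(x) = −4 < 0 confirms a maximum.
Then y = 222 − 2·111/2 = 111 and A = 12321/2.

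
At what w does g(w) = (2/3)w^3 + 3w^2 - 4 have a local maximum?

-3

g'(w) = 2w^2 + 6w = 0 at w = -3, 0.
g''(w) = 4w + 6. g''(-3) = -6 < 0 ⇒ local maximum; g''(0) = 6 > 0 ⇒ local minimum.
The local maximum is g(-3) = 5.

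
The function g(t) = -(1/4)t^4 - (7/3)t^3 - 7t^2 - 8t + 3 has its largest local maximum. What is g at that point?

g'(t) = -t^3 - 7t^2 - 14t - 8 = 0 at t = -4, -2, -1.
Since g''(t) = -3t^2 - 14t - 14, we get g''(-4) = -6 < 0 ⇒ local maximum; g''(-2) = 2 > 0 ⇒ local minimum; g''(-1) = -3 < 0 ⇒ local maximum.
So the largest local maximum value is g(-4) = 25/3.

25/3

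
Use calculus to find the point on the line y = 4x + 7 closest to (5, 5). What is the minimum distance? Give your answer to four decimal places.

5.3358

Minimize D(x)^2 = (x - 5)^2 + (4x + 2)^2.
d/dx[D^2] = 2(x - 5) + 2·4·(4x + 2) = 0 ⇒ x = -3/17.
Then y = 107/17 and the distance is √(484/17) ≈ 5.3358.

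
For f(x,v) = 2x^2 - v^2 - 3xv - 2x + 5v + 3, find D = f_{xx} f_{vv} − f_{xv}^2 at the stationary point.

-17

∂f/∂x = 4x - 3v - 2 = 0 and ∂f/∂v = -3x - 2v + 5 = 0, so (x, v) = (19/17, 14/17).
The Hessian has f_{xx} = 4, f_{vv} = -2, f_{xv} = -3, giving D = -17 < 0, so the point is a saddle point.
D = (4)·(-2) − (-3)^2 = -17.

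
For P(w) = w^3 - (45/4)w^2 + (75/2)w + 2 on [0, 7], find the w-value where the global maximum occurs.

7

P'(w) = 3w^2 - (45/2)w + 75/2, which vanishes at w = 5/2 and w = 5.
Evaluating at the critical points and endpoints: P(0) = 2, P(5/2) = 657/16, P(5) = 133/4, P(7) = 225/4.
The maximum over the interval is 225/4, attained at w = 7.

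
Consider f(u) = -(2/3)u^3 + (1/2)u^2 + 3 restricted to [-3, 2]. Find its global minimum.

-1/3

f'(u) = -2u^2 + u, which vanishes at u = 0 and u = 1/2.
Compare values at every candidate in [-3, 2]: f(-3) = 51/2; f(0) = 3; f(1/2) = 73/24; f(2) = -1/3.
So the minimum is f(2) = -1/3.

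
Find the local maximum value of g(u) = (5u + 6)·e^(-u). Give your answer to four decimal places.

6.1070

g'(u) = 5·e^(-u) + (5u + 6)·(-1)·e^(-u) = (-5u - 1)·e^(-u). Since e^(-u) > 0, the only critical point is u = -1/5.
g''(-1/5) has the same sign as -5 < 0, so this is a local maximum.
g(-1/5) = (5)·e^(1/5) ≈ 6.1070.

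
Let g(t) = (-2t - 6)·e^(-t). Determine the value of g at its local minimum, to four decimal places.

g'(t) = (-2)·e^(-t) + (-2t - 6)·(-1)·e^(-t) = (2t + 4)·e^(-t). Since e^(-t) > 0, the only critical point is t = -2.
g''(-2) has the same sign as 2 > 0, so this is a local minimum.
g(-2) = (-2)·e^(2) ≈ -14.7781.

-14.7781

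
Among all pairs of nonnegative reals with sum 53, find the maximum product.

With x + y = 53, the product is P(x) = x(53 − x).
P'(x) = 53 − 2x = 0 gives x = 53/2; P'' = −2 < 0, so this is the maximum.
P = 53/2·53/2 = 2809/4.

2809/4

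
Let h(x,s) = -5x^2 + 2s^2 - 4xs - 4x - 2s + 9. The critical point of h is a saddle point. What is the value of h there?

137/14

∂h/∂x = -10x - 4s - 4 = 0 and ∂h/∂s = -4x + 4s - 2 = 0, so (x, s) = (-3/7, 1/14).
The Hessian has h_{xx} = -10, h_{ss} = 4, h_{xs} = -4, giving D = -56 < 0, so the point is a saddle point.
h(-3/7, 1/14) = 137/14.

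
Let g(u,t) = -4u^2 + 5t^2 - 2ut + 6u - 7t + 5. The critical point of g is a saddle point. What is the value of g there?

∂g/∂u = -8u - 2t + 6 = 0 and ∂g/∂t = -2u + 10t - 7 = 0, so (u, t) = (23/42, 17/21).
The Hessian has g_{uu} = -8, g_{tt} = 10, g_{ut} = -2, giving D = -84 < 0, so the point is a saddle point.
g(23/42, 17/21) = 80/21.

80/21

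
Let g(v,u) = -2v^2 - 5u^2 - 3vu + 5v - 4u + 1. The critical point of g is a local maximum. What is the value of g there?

∂g/∂v = -4v - 3u + 5 = 0 and ∂g/∂u = -3v - 10u - 4 = 0, so (v, u) = (2, -1).
The Hessian has g_{vv} = -4, g_{uu} = -10, g_{vu} = -3, giving D = 31 > 0 with g_{vv} < 0, so the point is a local maximum.
g(2, -1) = 8.

8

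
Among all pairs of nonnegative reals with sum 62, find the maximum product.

With x + y = 62, the product is P(x) = x(62 − x).
P'(x) = 62 − 2x = 0 gives x = 31; P'' = −2 < 0, so this is the maximum.
P = 31·31 = 961.

961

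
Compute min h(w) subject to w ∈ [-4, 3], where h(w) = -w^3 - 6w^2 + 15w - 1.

h'(w) = -3w^2 - 12w + 15, whose only zero in [-4, 3] is w = 1.
Compare values at every candidate in [-4, 3]: h(-4) = -93,  h(1) = 7,  h(3) = -37.
So the minimum is h(-4) = -93.

-93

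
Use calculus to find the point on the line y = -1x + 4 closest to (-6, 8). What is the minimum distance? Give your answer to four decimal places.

1.4142

Minimize D(x)^2 = (x + 6)^2 + (-x - 4)^2.
d/dx[D^2] = 2(x + 6) + 2·(-1)·(-x - 4) = 0 ⇒ x = -5.
Then y = 9 and the distance is √(2) ≈ 1.4142.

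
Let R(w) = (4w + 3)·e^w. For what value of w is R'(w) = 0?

Differentiating with the product rule gives R'(w) = (4w + 7)·e^w. Since e^w > 0, the only critical point is w = -7/4.
R''(-7/4) has the same sign as 4 > 0, so this is a local minimum.
R(-7/4) = (-4)·e^(-7/4) ≈ -0.6951.

-7/4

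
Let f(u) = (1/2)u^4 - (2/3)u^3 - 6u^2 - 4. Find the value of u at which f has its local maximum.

0

f'(u) = 2u^3 - 2u^2 - 12u = 0 at u = -2, 0, 3.
f''(u) = 6u^2 - 4u - 12. f''(-2) = 20 > 0 ⇒ local minimum; f''(0) = -12 < 0 ⇒ local maximum; f''(3) = 30 > 0 ⇒ local minimum.
Thus f has its local maximum at u = 0, with value -4.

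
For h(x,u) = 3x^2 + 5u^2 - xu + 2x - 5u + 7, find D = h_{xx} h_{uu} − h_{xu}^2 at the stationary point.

∂h/∂x = 6x - u + 2 = 0 and ∂h/∂u = -x + 10u - 5 = 0, so (x, u) = (-15/59, 28/59).
The Hessian has h_{xx} = 6, h_{uu} = 10, h_{xu} = -1, giving D = 59 > 0 with h_{xx} > 0, so the point is a local minimum.
D = (6)·(10) − (-1)^2 = 59.

59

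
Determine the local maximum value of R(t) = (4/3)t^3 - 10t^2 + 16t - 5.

7/3

R'(t) = 4t^2 - 20t + 16. Setting R'(t) = 0 gives t ∈ {1, 4}.
R''(t) = 8t - 20. R''(1) = -12 < 0 ⇒ local maximum; R''(4) = 12 > 0 ⇒ local minimum.
The local maximum is R(1) = 7/3.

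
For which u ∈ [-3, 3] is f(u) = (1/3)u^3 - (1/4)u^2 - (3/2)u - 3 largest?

Differentiating, f'(u) = u^2 - (1/2)u - 3/2; which vanishes at u = -1 and u = 3/2.
Compare values at every candidate in [-3, 3]: f(-3) = -39/4,  f(-1) = -25/12,  f(3/2) = -75/16,  f(3) = -3/4.
Hence the absolute maximum is -3/4 at u = 3.

3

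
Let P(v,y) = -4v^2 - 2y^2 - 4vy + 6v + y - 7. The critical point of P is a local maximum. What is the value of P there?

-15/4

∂P/∂v = -8v - 4y + 6 = 0 and ∂P/∂y = -4v - 4y + 1 = 0, so (v, y) = (5/4, -1).
The Hessian has P_{vv} = -8, P_{yy} = -4, P_{vy} = -4, giving D = 16 > 0 with P_{vv} < 0, so the point is a local maximum.
P(5/4, -1) = -15/4.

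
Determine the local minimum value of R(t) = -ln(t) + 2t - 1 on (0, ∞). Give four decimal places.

R'(t) = -1/t + 2 = 0 gives t = 1/2.
R''(t) = 1/t², which is positive for t > 0, so this is a local minimum.
R(1/2) = -1·ln(1/2) + 1 - 1 ≈ 0.6931.

0.6931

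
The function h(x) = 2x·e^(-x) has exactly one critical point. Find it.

By the product rule, h'(x) = (-2x + 2)·e^(-x). Since e^(-x) > 0, the only critical point is x = 1.
h''(1) has the same sign as -2 < 0, so this is a local maximum.
h(1) = (2)·e^(-1) ≈ 0.7358.

1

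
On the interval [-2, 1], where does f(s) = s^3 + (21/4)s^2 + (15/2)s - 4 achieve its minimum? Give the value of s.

f'(s) = 3s^2 + (21/2)s + 15/2, whose only zero in [-2, 1] is s = -1.
Evaluating at the critical points and endpoints: f(-2) = -6, f(-1) = -29/4, f(1) = 39/4.
The minimum over the interval is -29/4, attained at s = -1.

-1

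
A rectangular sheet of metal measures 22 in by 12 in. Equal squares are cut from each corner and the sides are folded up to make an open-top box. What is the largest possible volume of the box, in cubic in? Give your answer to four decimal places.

297.5066

With cut size x, the volume is V(x) = x(22 − 2x)(12 − 2x) for 0 < x < 6.
V'(x) = 12x^2 − 136x + 264. Setting V'(x) = 0 gives x ≈ 2.4869 (the root in (0, 6)).
V''(x) = 24x − 136 is negative there, so this is the maximum; V ≈ 297.5066.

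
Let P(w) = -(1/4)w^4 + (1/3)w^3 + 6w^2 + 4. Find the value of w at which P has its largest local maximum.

4

P'(w) = -w^3 + w^2 + 12w. Setting P'(w) = 0 gives w ∈ {-3, 0, 4}.
Since P''(w) = -3w^2 + 2w + 12, we get P''(-3) = -21 < 0 ⇒ local maximum; P''(0) = 12 > 0 ⇒ local minimum; P''(4) = -28 < 0 ⇒ local maximum.
Thus P has its largest local maximum at w = 4, with value 172/3.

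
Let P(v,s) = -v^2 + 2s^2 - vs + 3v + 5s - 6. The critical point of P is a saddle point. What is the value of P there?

∂P/∂v = -2v - s + 3 = 0 and ∂P/∂s = -v + 4s + 5 = 0, so (v, s) = (17/9, -7/9).
The Hessian has P_{vv} = -2, P_{ss} = 4, P_{vs} = -1, giving D = -9 < 0, so the point is a saddle point.
P(17/9, -7/9) = -46/9.

-46/9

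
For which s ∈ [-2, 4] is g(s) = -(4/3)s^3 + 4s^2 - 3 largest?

-2

The derivative is -4s^2 + 8s, which vanishes at s = 0 and s = 2.
Candidates: g(-2) = 71/3, g(0) = -3, g(2) = 7/3, g(4) = -73/3.
Hence the absolute maximum is 71/3 at s = -2.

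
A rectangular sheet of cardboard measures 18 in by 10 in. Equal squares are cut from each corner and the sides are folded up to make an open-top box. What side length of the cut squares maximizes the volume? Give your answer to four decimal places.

With cut size x, the volume is V(x) = x(18 − 2x)(10 − 2x) for 0 < x < 5.
V'(x) = 12x^2 − 112x + 180. Setting V'(x) = 0 gives x ≈ 2.0633 (the root in (0, 5)).
V''(x) = 24x − 112 is negative there, so this is the maximum; V ≈ 168.1260.

2.0633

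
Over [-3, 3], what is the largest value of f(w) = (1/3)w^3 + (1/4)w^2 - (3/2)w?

Differentiating, f'(w) = w^2 + (1/2)w - 3/2; which vanishes at w = -3/2 and w = 1.
Candidates: f(-3) = -9/4, f(-3/2) = 27/16, f(1) = -11/12, f(3) = 27/4.
Hence the absolute maximum is 27/4 at w = 3.

27/4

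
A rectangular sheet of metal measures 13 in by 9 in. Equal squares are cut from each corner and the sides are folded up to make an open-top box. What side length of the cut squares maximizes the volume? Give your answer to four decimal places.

With cut size x, the volume is V(x) = x(13 − 2x)(9 − 2x) for 0 < x < 4.5.
V'(x) = 12x^2 − 88x + 117. Setting V'(x) = 0 gives x ≈ 1.7446 (the root in (0, 4.5)).
V''(x) = 24x − 88 is negative there, so this is the maximum; V ≈ 91.4382.

1.7446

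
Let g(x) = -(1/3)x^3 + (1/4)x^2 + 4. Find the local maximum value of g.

193/48

g'(x) = -x^2 + (1/2)x. Setting g'(x) = 0 gives x ∈ {0, 1/2}.
g''(x) = -2x + 1/2. g''(0) = 1/2 > 0 ⇒ local minimum; g''(1/2) = -1/2 < 0 ⇒ local maximum.
Thus g has its local maximum at x = 1/2, with value 193/48.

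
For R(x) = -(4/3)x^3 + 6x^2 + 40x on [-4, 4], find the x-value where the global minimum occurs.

-2

Differentiating, R'(x) = -4x^2 + 12x + 40; whose only zero in [-4, 4] is x = -2.
Candidates: R(-4) = 64/3, R(-2) = -136/3, R(4) = 512/3.
Hence the absolute minimum is -136/3 at x = -2.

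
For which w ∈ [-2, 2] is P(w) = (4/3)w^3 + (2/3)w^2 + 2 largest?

P'(w) = 4w^2 + (4/3)w, which vanishes at w = -1/3 and w = 0.
Evaluating at the critical points and endpoints: P(-2) = -6, P(-1/3) = 164/81, P(0) = 2, P(2) = 46/3.
So the maximum is P(2) = 46/3.

2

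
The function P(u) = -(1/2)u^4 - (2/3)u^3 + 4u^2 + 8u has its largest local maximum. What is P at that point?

P'(u) = -2u^3 - 2u^2 + 8u + 8 = 0 at u = -2, -1, 2.
Second-derivative test with P''(u) = -6u^2 - 4u + 8: P''(-2) = -8 < 0 ⇒ local maximum; P''(-1) = 6 > 0 ⇒ local minimum; P''(2) = -24 < 0 ⇒ local maximum.
The largest local maximum is P(2) = 56/3.

56/3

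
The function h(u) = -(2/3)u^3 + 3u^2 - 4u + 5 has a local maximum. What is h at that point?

Critical points: h'(u) = -2u^2 + 6u - 4 vanishes at u = 1, 2.
Since h''(u) = -4u + 6, we get h''(1) = 2 > 0 ⇒ local minimum; h''(2) = -2 < 0 ⇒ local maximum.
So the local maximum value is h(2) = 11/3.

11/3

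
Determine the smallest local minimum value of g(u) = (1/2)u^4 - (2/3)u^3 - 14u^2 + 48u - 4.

-748/3

Critical points: g'(u) = 2u^3 - 2u^2 - 28u + 48 vanishes at u = -4, 2, 3.
g''(u) = 6u^2 - 4u - 28. g''(-4) = 84 > 0 ⇒ local minimum; g''(2) = -12 < 0 ⇒ local maximum; g''(3) = 14 > 0 ⇒ local minimum.
The smallest local minimum is g(-4) = -748/3.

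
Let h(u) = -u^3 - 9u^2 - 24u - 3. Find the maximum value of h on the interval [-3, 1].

17

The derivative is -3u^2 - 18u - 24, whose only zero in [-3, 1] is u = -2.
Compare values at every candidate in [-3, 1]: h(-3) = 15, h(-2) = 17, h(1) = -37.
The maximum over the interval is 17, attained at u = -2.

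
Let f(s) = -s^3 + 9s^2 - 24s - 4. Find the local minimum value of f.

f'(s) = -3s^2 + 18s - 24. Setting f'(s) = 0 gives s ∈ {2, 4}.
f''(s) = -6s + 18. f''(2) = 6 > 0 ⇒ local minimum; f''(4) = -6 < 0 ⇒ local maximum.
The local minimum is f(2) = -24.

-24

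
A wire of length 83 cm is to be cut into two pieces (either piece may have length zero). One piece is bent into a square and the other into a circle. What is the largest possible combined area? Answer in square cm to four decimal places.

Let x be the length used for the square. Square side x/4; circle radius (83−x)/(2π).
A(x) = (x/4)² + π·((83−x)/(2π))² = x²/16 + (83−x)²/(4π) for 0 ≤ x ≤ 83. A'(x) = x/8 − (83−x)/(2π) = 0 gives x = 4·83/(π+4) ≈ 46.4882.
A'' > 0, so the interior critical point is a minimum; the maximum is at an endpoint. A(0) = 548.2092 and A(83) = 430.5625, so the largest area is 548.2092.

548.2092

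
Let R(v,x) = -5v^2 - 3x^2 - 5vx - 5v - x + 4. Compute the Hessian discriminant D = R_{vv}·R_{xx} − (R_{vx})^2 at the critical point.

∂R/∂v = -10v - 5x - 5 = 0 and ∂R/∂x = -5v - 6x - 1 = 0, so (v, x) = (-5/7, 3/7).
The Hessian has R_{vv} = -10, R_{xx} = -6, R_{vx} = -5, giving D = 35 > 0 with R_{vv} < 0, so the point is a local maximum.
D = (-10)·(-6) − (-5)^2 = 35.

35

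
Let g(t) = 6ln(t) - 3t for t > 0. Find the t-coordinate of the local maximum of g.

g'(t) = 6/t − 3 = 0 gives t = 2.
g''(t) = -6/t², which is negative for t > 0, so this is a local maximum.
g(2) = 6·ln(2) - 6 ≈ -1.8411.

2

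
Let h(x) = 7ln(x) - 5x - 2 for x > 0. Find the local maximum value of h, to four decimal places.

h'(x) = 7/x − 5 = 0 gives x = 7/5.
h''(x) = -7/x², which is negative for x > 0, so this is a local maximum.
h(7/5) = 7·ln(7/5) - 7 - 2 ≈ -6.6447.

-6.6447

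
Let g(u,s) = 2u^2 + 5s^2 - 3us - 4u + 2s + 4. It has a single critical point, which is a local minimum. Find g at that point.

∂g/∂u = 4u - 3s - 4 = 0 and ∂g/∂s = -3u + 10s + 2 = 0, so (u, s) = (34/31, 4/31).
The Hessian has g_{uu} = 4, g_{ss} = 10, g_{us} = -3, giving D = 31 > 0 with g_{uu} > 0, so the point is a local minimum.
g(34/31, 4/31) = 60/31.

60/31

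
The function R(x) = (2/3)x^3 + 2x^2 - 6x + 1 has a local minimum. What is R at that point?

R'(x) = 2x^2 + 4x - 6 = 0 at x = -3, 1.
Second-derivative test with R''(x) = 4x + 4: R''(-3) = -8 < 0 ⇒ local maximum; R''(1) = 8 > 0 ⇒ local minimum.
The local minimum is R(1) = -7/3.

-7/3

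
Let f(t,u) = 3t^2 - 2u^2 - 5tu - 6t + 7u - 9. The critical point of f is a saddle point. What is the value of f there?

∂f/∂t = 6t - 5u - 6 = 0 and ∂f/∂u = -5t - 4u + 7 = 0, so (t, u) = (59/49, 12/49).
The Hessian has f_{tt} = 6, f_{uu} = -4, f_{tu} = -5, giving D = -49 < 0, so the point is a saddle point.
f(59/49, 12/49) = -576/49.

-576/49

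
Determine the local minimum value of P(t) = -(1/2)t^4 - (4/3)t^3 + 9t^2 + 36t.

P'(t) = -2t^3 - 4t^2 + 18t + 36. Setting P'(t) = 0 gives t ∈ {-3, -2, 3}.
Since P''(t) = -6t^2 - 8t + 18, we get P''(-3) = -12 < 0 ⇒ local maximum; P''(-2) = 10 > 0 ⇒ local minimum; P''(3) = -60 < 0 ⇒ local maximum.
The local minimum is P(-2) = -100/3.

-100/3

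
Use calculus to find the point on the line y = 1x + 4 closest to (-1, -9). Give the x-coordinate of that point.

-7

Minimize D(x)^2 = (x + 1)^2 + (x + 13)^2.
d/dx[D^2] = 2(x + 1) + 2·1·(x + 13) = 0 ⇒ x = -7.
Then y = -3 and the distance is √(72) ≈ 8.4853.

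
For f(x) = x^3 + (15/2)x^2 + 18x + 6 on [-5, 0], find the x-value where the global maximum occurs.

f'(x) = 3x^2 + 15x + 18, which vanishes at x = -3 and x = -2.
Compare values at every candidate in [-5, 0]: f(-5) = -43/2, f(-3) = -15/2, f(-2) = -8, f(0) = 6.
So the maximum is f(0) = 6.

0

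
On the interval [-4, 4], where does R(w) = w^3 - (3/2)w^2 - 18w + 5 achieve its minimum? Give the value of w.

R'(w) = 3w^2 - 3w - 18, which vanishes at w = -2 and w = 3.
Candidates: R(-4) = -11,  R(-2) = 27,  R(3) = -71/2,  R(4) = -27.
Hence the absolute minimum is -71/2 at w = 3.

3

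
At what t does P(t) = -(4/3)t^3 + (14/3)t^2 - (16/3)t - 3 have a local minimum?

1

Critical points: P'(t) = -4t^2 + (28/3)t - 16/3 vanishes at t = 1, 4/3.
Since P''(t) = -8t + 28/3, we get P''(1) = 4/3 > 0 ⇒ local minimum; P''(4/3) = -4/3 < 0 ⇒ local maximum.
So the local minimum value is P(1) = -5.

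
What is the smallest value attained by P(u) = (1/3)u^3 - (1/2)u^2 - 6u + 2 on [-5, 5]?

-133/6

The derivative is u^2 - u - 6, which vanishes at u = -2 and u = 3.
Candidates: P(-5) = -133/6,  P(-2) = 28/3,  P(3) = -23/2,  P(5) = 7/6.
The minimum over the interval is -133/6, attained at u = -5.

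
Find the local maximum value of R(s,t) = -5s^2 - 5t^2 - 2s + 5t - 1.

9/20

∂R/∂s = -10s - 2 = 0 and ∂R/∂t = -10t + 5 = 0, so (s, t) = (-1/5, 1/2).
The Hessian has R_{ss} = -10, R_{tt} = -10, R_{st} = 0, giving D = 100 > 0 with R_{ss} < 0, so the point is a local maximum.
R(-1/5, 1/2) = 9/20.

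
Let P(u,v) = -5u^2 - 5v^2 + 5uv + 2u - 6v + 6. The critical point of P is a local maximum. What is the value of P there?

∂P/∂u = -10u + 5v + 2 = 0 and ∂P/∂v = 5u - 10v - 6 = 0, so (u, v) = (-2/15, -2/3).
The Hessian has P_{uu} = -10, P_{vv} = -10, P_{uv} = 5, giving D = 75 > 0 with P_{uu} < 0, so the point is a local maximum.
P(-2/15, -2/3) = 118/15.

118/15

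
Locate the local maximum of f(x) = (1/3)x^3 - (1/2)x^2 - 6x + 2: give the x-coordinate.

f'(x) = x^2 - x - 6. Setting f'(x) = 0 gives x ∈ {-2, 3}.
Since f''(x) = 2x - 1, we get f''(-2) = -5 < 0 ⇒ local maximum; f''(3) = 5 > 0 ⇒ local minimum.
The local maximum is f(-2) = 28/3.

-2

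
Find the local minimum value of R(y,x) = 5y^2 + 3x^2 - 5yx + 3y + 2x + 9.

34/5

∂R/∂y = 10y - 5x + 3 = 0 and ∂R/∂x = -5y + 6x + 2 = 0, so (y, x) = (-4/5, -1).
The Hessian has R_{yy} = 10, R_{xx} = 6, R_{yx} = -5, giving D = 35 > 0 with R_{yy} > 0, so the point is a local minimum.
R(-4/5, -1) = 34/5.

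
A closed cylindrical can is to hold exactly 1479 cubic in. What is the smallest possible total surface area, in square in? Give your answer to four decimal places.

718.6101

With radius r and height h, πr²h = 1479 so h = 1479/(πr²), and S(r) = 2πr² + 2πrh = 2πr² + 2·1479/r.
S'(r) = 4πr − 2·1479/r² = 0 ⇒ r³ = 1479/(2π), so r ≈ 6.1744 and h = 2r ≈ 12.3488.
S''(r) = 4π + 4·1479/r³ > 0, so this is the minimum; S ≈ 718.6101.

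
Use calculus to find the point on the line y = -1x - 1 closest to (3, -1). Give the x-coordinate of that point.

3/2

Minimize D(x)^2 = (x - 3)^2 + (-x)^2.
d/dx[D^2] = 2(x - 3) + 2·(-1)·(-x) = 0 ⇒ x = 3/2.
Then y = -5/2 and the distance is √(9/2) ≈ 2.1213.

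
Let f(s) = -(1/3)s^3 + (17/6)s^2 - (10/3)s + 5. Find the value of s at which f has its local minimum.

Critical points: f'(s) = -s^2 + (17/3)s - 10/3 vanishes at s = 2/3, 5.
Since f''(s) = -2s + 17/3, we get f''(2/3) = 13/3 > 0 ⇒ local minimum; f''(5) = -13/3 < 0 ⇒ local maximum.
The local minimum is f(2/3) = 319/81.

2/3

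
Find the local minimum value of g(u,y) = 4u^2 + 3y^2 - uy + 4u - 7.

∂g/∂u = 8u - y + 4 = 0 and ∂g/∂y = -u + 6y = 0, so (u, y) = (-24/47, -4/47).
The Hessian has g_{uu} = 8, g_{yy} = 6, g_{uy} = -1, giving D = 47 > 0 with g_{uu} > 0, so the point is a local minimum.
g(-24/47, -4/47) = -377/47.

-377/47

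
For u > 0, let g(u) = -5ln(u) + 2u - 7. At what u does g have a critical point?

5/2

g'(u) = -5/u + 2 = 0 gives u = 5/2.
g''(u) = 5/u², which is positive for u > 0, so this is a local minimum.
g(5/2) = -5·ln(5/2) + 5 - 7 ≈ -6.5815.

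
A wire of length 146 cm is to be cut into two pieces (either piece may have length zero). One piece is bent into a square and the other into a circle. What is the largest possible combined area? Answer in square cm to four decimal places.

1696.2734

Let x be the length used for the square. Square side x/4; circle radius (146−x)/(2π).
A(x) = (x/4)² + π·((146−x)/(2π))² = x²/16 + (146−x)²/(4π) for 0 ≤ x ≤ 146. A'(x) = x/8 − (146−x)/(2π) = 0 gives x = 4·146/(π+4) ≈ 81.7745.
A'' > 0, so the interior critical point is a minimum; the maximum is at an endpoint. A(0) = 1696.2734 and A(146) = 1332.2500, so the largest area is 1696.2734.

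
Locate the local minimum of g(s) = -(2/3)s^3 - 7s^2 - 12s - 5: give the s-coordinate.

-6

g'(s) = -2s^2 - 14s - 12. Setting g'(s) = 0 gives s ∈ {-6, -1}.
Since g''(s) = -4s - 14, we get g''(-6) = 10 > 0 ⇒ local minimum; g''(-1) = -10 < 0 ⇒ local maximum.
The local minimum is g(-6) = -41.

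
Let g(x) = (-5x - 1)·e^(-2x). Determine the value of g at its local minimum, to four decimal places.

g'(x) = (-5)·e^(-2x) + (-5x - 1)·(-2)·e^(-2x) = (10x - 3)·e^(-2x). Since e^(-2x) > 0, the only critical point is x = 3/10.
g''(3/10) has the same sign as 10 > 0, so this is a local minimum.
g(3/10) = (-5/2)·e^(-3/5) ≈ -1.3720.

-1.3720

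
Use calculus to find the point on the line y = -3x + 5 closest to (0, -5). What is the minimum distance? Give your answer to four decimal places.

3.1623

Minimize D(x)^2 = (x + 0)^2 + (-3x + 10)^2.
d/dx[D^2] = 2(x + 0) + 2·(-3)·(-3x + 10) = 0 ⇒ x = 3.
Then y = -4 and the distance is √(10) ≈ 3.1623.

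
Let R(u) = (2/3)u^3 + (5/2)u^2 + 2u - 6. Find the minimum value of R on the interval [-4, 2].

-50/3

The derivative is 2u^2 + 5u + 2, which vanishes at u = -2 and u = -1/2.
Candidates: R(-4) = -50/3; R(-2) = -16/3; R(-1/2) = -155/24; R(2) = 40/3.
The minimum over the interval is -50/3, attained at u = -4.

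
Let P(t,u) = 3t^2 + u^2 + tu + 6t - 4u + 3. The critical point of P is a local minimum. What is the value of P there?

∂P/∂t = 6t + u + 6 = 0 and ∂P/∂u = t + 2u - 4 = 0, so (t, u) = (-16/11, 30/11).
The Hessian has P_{tt} = 6, P_{uu} = 2, P_{tu} = 1, giving D = 11 > 0 with P_{tt} > 0, so the point is a local minimum.
P(-16/11, 30/11) = -75/11.

-75/11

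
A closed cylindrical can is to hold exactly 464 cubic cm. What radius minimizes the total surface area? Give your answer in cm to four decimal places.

With radius r and height h, πr²h = 464 so h = 464/(πr²), and S(r) = 2πr² + 2πrh = 2πr² + 2·464/r.
S'(r) = 4πr − 2·464/r² = 0 ⇒ r³ = 464/(2π), so r ≈ 4.1955 and h = 2r ≈ 8.3909.
S''(r) = 4π + 4·464/r³ > 0, so this is the minimum; S ≈ 331.7874.

4.1955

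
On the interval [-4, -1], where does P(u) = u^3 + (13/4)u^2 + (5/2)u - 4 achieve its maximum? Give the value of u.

Differentiating, P'(u) = 3u^2 + (13/2)u + 5/2; whose only zero in [-4, -1] is u = -5/3.
Candidates: P(-4) = -26; P(-5/3) = -407/108; P(-1) = -17/4.
The maximum over the interval is -407/108, attained at u = -5/3.

-5/3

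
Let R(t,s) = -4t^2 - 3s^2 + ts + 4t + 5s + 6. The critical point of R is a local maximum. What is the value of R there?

450/47

∂R/∂t = -8t + s + 4 = 0 and ∂R/∂s = t - 6s + 5 = 0, so (t, s) = (29/47, 44/47).
The Hessian has R_{tt} = -8, R_{ss} = -6, R_{ts} = 1, giving D = 47 > 0 with R_{tt} < 0, so the point is a local maximum.
R(29/47, 44/47) = 450/47.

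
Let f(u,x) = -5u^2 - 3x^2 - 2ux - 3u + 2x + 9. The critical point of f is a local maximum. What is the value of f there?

563/56

∂f/∂u = -10u - 2x - 3 = 0 and ∂f/∂x = -2u - 6x + 2 = 0, so (u, x) = (-11/28, 13/28).
The Hessian has f_{uu} = -10, f_{xx} = -6, f_{ux} = -2, giving D = 56 > 0 with f_{uu} < 0, so the point is a local maximum.
f(-11/28, 13/28) = 563/56.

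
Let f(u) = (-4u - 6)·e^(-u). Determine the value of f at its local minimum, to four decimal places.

Differentiating with the product rule gives f'(u) = (4u + 2)·e^(-u). Since e^(-u) > 0, the only critical point is u = -1/2.
f''(-1/2) has the same sign as 4 > 0, so this is a local minimum.
f(-1/2) = (-4)·e^(1/2) ≈ -6.5949.

-6.5949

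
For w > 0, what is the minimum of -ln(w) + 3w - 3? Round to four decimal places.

h'(w) = -1/w + 3 = 0 gives w = 1/3.
h''(w) = 1/w², which is positive for w > 0, so this is a local minimum.
h(1/3) = -1·ln(1/3) + 1 - 3 ≈ -0.9014.

-0.9014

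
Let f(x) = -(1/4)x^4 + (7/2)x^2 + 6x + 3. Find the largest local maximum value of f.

Critical points: f'(x) = -x^3 + 7x + 6 vanishes at x = -2, -1, 3.
Second-derivative test with f''(x) = -3x^2 + 7: f''(-2) = -5 < 0 ⇒ local maximum; f''(-1) = 4 > 0 ⇒ local minimum; f''(3) = -20 < 0 ⇒ local maximum.
The largest local maximum is f(3) = 129/4.

129/4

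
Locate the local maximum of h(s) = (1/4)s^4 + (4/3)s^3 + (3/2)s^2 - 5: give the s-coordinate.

h'(s) = s^3 + 4s^2 + 3s. Setting h'(s) = 0 gives s ∈ {-3, -1, 0}.
Second-derivative test with h''(s) = 3s^2 + 8s + 3: h''(-3) = 6 > 0 ⇒ local minimum; h''(-1) = -2 < 0 ⇒ local maximum; h''(0) = 3 > 0 ⇒ local minimum.
Thus h has its local maximum at s = -1, with value -55/12.

-1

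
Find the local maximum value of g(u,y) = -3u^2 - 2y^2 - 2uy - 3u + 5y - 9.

∂g/∂u = -6u - 2y - 3 = 0 and ∂g/∂y = -2u - 4y + 5 = 0, so (u, y) = (-11/10, 9/5).
The Hessian has g_{uu} = -6, g_{yy} = -4, g_{uy} = -2, giving D = 20 > 0 with g_{uu} < 0, so the point is a local maximum.
g(-11/10, 9/5) = -57/20.

-57/20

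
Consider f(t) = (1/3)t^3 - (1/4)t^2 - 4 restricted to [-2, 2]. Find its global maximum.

-7/3

The derivative is t^2 - (1/2)t, which vanishes at t = 0 and t = 1/2.
Evaluating at the critical points and endpoints: f(-2) = -23/3,  f(0) = -4,  f(1/2) = -193/48,  f(2) = -7/3.
So the maximum is f(2) = -7/3.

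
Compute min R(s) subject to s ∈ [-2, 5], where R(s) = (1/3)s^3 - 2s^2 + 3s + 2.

-44/3

R'(s) = s^2 - 4s + 3, which vanishes at s = 1 and s = 3.
Candidates: R(-2) = -44/3,  R(1) = 10/3,  R(3) = 2,  R(5) = 26/3.
The minimum over the interval is -44/3, attained at s = -2.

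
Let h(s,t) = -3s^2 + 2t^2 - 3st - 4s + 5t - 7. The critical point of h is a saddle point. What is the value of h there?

∂h/∂s = -6s - 3t - 4 = 0 and ∂h/∂t = -3s + 4t + 5 = 0, so (s, t) = (-1/33, -14/11).
The Hessian has h_{ss} = -6, h_{tt} = 4, h_{st} = -3, giving D = -33 < 0, so the point is a saddle point.
h(-1/33, -14/11) = -334/33.

-334/33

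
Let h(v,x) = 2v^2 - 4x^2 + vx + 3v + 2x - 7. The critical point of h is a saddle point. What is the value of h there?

∂h/∂v = 4v + x + 3 = 0 and ∂h/∂x = v - 8x + 2 = 0, so (v, x) = (-26/33, 5/33).
The Hessian has h_{vv} = 4, h_{xx} = -8, h_{vx} = 1, giving D = -33 < 0, so the point is a saddle point.
h(-26/33, 5/33) = -265/33.

-265/33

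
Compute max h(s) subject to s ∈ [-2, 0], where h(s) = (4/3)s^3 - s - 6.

h'(s) = 4s^2 - 1, whose only zero in [-2, 0] is s = -1/2.
Candidates: h(-2) = -44/3,  h(-1/2) = -17/3,  h(0) = -6.
Hence the absolute maximum is -17/3 at s = -1/2.

-17/3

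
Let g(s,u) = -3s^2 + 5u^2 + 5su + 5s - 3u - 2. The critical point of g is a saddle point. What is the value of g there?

∂g/∂s = -6s + 5u + 5 = 0 and ∂g/∂u = 5s + 10u - 3 = 0, so (s, u) = (13/17, -7/85).
The Hessian has g_{ss} = -6, g_{uu} = 10, g_{su} = 5, giving D = -85 < 0, so the point is a saddle point.
g(13/17, -7/85) = 3/85.

3/85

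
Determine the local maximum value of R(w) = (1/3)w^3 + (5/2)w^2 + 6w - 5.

R'(w) = w^2 + 5w + 6 = 0 at w = -3, -2.
Since R''(w) = 2w + 5, we get R''(-3) = -1 < 0 ⇒ local maximum; R''(-2) = 1 > 0 ⇒ local minimum.
The local maximum is R(-3) = -19/2.

-19/2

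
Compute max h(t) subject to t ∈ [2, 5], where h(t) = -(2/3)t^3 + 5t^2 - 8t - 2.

Differentiating, h'(t) = -2t^2 + 10t - 8; whose only zero in [2, 5] is t = 4.
Candidates: h(2) = -10/3; h(4) = 10/3; h(5) = -1/3.
Hence the absolute maximum is 10/3 at t = 4.

10/3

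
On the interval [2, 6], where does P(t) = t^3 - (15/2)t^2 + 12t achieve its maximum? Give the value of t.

P'(t) = 3t^2 - 15t + 12, whose only zero in [2, 6] is t = 4.
Compare values at every candidate in [2, 6]: P(2) = 2,  P(4) = -8,  P(6) = 18.
The maximum over the interval is 18, attained at t = 6.

6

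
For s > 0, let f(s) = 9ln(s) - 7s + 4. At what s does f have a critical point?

9/7

f'(s) = 9/s − 7 = 0 gives s = 9/7.
f''(s) = -9/s², which is negative for s > 0, so this is a local maximum.
f(9/7) = 9·ln(9/7) - 9 + 4 ≈ -2.7382.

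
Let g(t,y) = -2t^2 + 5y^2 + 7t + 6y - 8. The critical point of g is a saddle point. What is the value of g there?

∂g/∂t = -4t + 7 = 0 and ∂g/∂y = 10y + 6 = 0, so (t, y) = (7/4, -3/5).
The Hessian has g_{tt} = -4, g_{yy} = 10, g_{ty} = 0, giving D = -40 < 0, so the point is a saddle point.
g(7/4, -3/5) = -147/40.

-147/40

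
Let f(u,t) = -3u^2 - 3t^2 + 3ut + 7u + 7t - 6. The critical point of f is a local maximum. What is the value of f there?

∂f/∂u = -6u + 3t + 7 = 0 and ∂f/∂t = 3u - 6t + 7 = 0, so (u, t) = (7/3, 7/3).
The Hessian has f_{uu} = -6, f_{tt} = -6, f_{ut} = 3, giving D = 27 > 0 with f_{uu} < 0, so the point is a local maximum.
f(7/3, 7/3) = 31/3.

31/3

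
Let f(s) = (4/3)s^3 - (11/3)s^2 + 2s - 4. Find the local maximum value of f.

-299/81

f'(s) = 4s^2 - (22/3)s + 2 = 0 at s = 1/3, 3/2.
Second-derivative test with f''(s) = 8s - 22/3: f''(1/3) = -14/3 < 0 ⇒ local maximum; f''(3/2) = 14/3 > 0 ⇒ local minimum.
Thus f has its local maximum at s = 1/3, with value -299/81.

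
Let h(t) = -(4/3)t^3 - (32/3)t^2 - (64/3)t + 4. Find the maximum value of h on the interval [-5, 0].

Differentiating, h'(t) = -4t^2 - (64/3)t - 64/3; which vanishes at t = -4 and t = -4/3.
Evaluating at the critical points and endpoints: h(-5) = 32/3; h(-4) = 4; h(-4/3) = 1348/81; h(0) = 4.
So the maximum is h(-4/3) = 1348/81.

1348/81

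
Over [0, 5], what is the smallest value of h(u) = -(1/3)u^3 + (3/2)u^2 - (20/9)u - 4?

-347/18

The derivative is -u^2 + 3u - 20/9, which vanishes at u = 4/3 and u = 5/3.
Evaluating at the critical points and endpoints: h(0) = -4; h(4/3) = -412/81; h(5/3) = -823/162; h(5) = -347/18.
Hence the absolute minimum is -347/18 at u = 5.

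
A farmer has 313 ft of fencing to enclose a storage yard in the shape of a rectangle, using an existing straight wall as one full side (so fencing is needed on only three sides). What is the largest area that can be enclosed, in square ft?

97969/8

Let the sides perpendicular to the wall have length x and the parallel side y, so 2x + y = 313 and the area is A = xy = x(313 − 2x).
A'(x) = 313 − 4x = 0 gives x = 313/4, and A''(x) = −4 < 0 confirms a maximum.
Then y = 313 − 2·313/4 = 313/2 and A = 97969/8.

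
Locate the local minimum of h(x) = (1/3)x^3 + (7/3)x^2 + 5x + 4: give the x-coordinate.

-5/3

h'(x) = x^2 + (14/3)x + 5 = 0 at x = -3, -5/3.
h''(x) = 2x + 14/3. h''(-3) = -4/3 < 0 ⇒ local maximum; h''(-5/3) = 4/3 > 0 ⇒ local minimum.
The local minimum is h(-5/3) = 49/81.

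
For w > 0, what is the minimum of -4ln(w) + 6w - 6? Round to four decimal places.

-0.3781

P'(w) = -4/w + 6 = 0 gives w = 2/3.
P''(w) = 4/w², which is positive for w > 0, so this is a local minimum.
P(2/3) = -4·ln(2/3) + 4 - 6 ≈ -0.3781.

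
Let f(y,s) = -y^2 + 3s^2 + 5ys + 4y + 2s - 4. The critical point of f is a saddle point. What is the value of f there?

-144/37

∂f/∂y = -2y + 5s + 4 = 0 and ∂f/∂s = 5y + 6s + 2 = 0, so (y, s) = (14/37, -24/37).
The Hessian has f_{yy} = -2, f_{ss} = 6, f_{ys} = 5, giving D = -37 < 0, so the point is a saddle point.
f(14/37, -24/37) = -144/37.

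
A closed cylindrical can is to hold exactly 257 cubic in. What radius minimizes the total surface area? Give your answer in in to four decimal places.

3.4455

With radius r and height h, πr²h = 257 so h = 257/(πr²), and S(r) = 2πr² + 2πrh = 2πr² + 2·257/r.
S'(r) = 4πr − 2·257/r² = 0 ⇒ r³ = 257/(2π), so r ≈ 3.4455 and h = 2r ≈ 6.8910.
S''(r) = 4π + 4·257/r³ > 0, so this is the minimum; S ≈ 223.7707.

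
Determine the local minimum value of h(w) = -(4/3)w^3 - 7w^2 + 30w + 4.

Critical points: h'(w) = -4w^2 - 14w + 30 vanishes at w = -5, 3/2.
Since h''(w) = -8w - 14, we get h''(-5) = 26 > 0 ⇒ local minimum; h''(3/2) = -26 < 0 ⇒ local maximum.
The local minimum is h(-5) = -463/3.

-463/3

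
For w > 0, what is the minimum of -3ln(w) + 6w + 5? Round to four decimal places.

R'(w) = -3/w + 6 = 0 gives w = 1/2.
R''(w) = 3/w², which is positive for w > 0, so this is a local minimum.
R(1/2) = -3·ln(1/2) + 3 + 5 ≈ 10.0794.

10.0794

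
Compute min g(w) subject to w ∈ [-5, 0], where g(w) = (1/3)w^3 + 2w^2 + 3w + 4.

g'(w) = w^2 + 4w + 3, which vanishes at w = -3 and w = -1.
Compare values at every candidate in [-5, 0]: g(-5) = -8/3; g(-3) = 4; g(-1) = 8/3; g(0) = 4.
Hence the absolute minimum is -8/3 at w = -5.

-8/3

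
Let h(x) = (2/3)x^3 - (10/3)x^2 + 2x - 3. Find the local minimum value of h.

-9

Critical points: h'(x) = 2x^2 - (20/3)x + 2 vanishes at x = 1/3, 3.
h''(x) = 4x - 20/3. h''(1/3) = -16/3 < 0 ⇒ local maximum; h''(3) = 16/3 > 0 ⇒ local minimum.
So the local minimum value is h(3) = -9.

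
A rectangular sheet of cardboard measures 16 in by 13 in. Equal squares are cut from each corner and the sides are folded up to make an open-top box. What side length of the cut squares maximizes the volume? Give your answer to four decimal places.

2.3782

With cut size x, the volume is V(x) = x(16 − 2x)(13 − 2x) for 0 < x < 6.5.
V'(x) = 12x^2 − 116x + 208. Setting V'(x) = 0 gives x ≈ 2.3782 (the root in (0, 6.5)).
V''(x) = 24x − 116 is negative there, so this is the maximum; V ≈ 220.4300.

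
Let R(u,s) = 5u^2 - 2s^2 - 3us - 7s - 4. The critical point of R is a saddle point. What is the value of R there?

1

∂R/∂u = 10u - 3s = 0 and ∂R/∂s = -3u - 4s - 7 = 0, so (u, s) = (-3/7, -10/7).
The Hessian has R_{uu} = 10, R_{ss} = -4, R_{us} = -3, giving D = -49 < 0, so the point is a saddle point.
R(-3/7, -10/7) = 1.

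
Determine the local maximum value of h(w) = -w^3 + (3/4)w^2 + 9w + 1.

Critical points: h'(w) = -3w^2 + (3/2)w + 9 vanishes at w = -3/2, 2.
Second-derivative test with h''(w) = -6w + 3/2: h''(-3/2) = 21/2 > 0 ⇒ local minimum; h''(2) = -21/2 < 0 ⇒ local maximum.
So the local maximum value is h(2) = 14.

14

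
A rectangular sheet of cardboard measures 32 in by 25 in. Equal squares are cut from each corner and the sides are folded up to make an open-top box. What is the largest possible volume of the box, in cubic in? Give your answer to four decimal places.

1657.2158

With cut size x, the volume is V(x) = x(32 − 2x)(25 − 2x) for 0 < x < 12.5.
V'(x) = 12x^2 − 228x + 800. Setting V'(x) = 0 gives x ≈ 4.6437 (the root in (0, 12.5)).
V''(x) = 24x − 228 is negative there, so this is the maximum; V ≈ 1657.2158.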